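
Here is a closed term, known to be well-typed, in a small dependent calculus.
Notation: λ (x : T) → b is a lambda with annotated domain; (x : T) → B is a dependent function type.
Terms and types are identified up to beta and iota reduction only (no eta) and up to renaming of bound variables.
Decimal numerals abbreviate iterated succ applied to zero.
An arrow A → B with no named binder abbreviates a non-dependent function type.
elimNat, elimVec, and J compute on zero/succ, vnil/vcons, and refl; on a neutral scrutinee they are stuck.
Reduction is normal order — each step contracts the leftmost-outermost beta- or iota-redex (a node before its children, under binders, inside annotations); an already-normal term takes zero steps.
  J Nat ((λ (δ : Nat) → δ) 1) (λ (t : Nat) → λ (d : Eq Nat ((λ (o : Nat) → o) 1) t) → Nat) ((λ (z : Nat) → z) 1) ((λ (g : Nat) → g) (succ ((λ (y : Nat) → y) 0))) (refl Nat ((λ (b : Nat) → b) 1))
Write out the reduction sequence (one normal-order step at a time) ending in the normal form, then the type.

reduction (normal order):
  J Nat ((λ (δ : Nat) → δ) 1) (λ (t : Nat) → λ (d : Eq Nat ((λ (o : Nat) → o) 1) t) → Nat) ((λ (z : Nat) → z) 1) ((λ (g : Nat) → g) (succ ((λ (y : Nat) → y) 0))) (refl Nat ((λ (b : Nat) → b) 1))
  ~> (λ (δ : Nat) → δ) 1
  ~> 1
the term's type:
  Nat


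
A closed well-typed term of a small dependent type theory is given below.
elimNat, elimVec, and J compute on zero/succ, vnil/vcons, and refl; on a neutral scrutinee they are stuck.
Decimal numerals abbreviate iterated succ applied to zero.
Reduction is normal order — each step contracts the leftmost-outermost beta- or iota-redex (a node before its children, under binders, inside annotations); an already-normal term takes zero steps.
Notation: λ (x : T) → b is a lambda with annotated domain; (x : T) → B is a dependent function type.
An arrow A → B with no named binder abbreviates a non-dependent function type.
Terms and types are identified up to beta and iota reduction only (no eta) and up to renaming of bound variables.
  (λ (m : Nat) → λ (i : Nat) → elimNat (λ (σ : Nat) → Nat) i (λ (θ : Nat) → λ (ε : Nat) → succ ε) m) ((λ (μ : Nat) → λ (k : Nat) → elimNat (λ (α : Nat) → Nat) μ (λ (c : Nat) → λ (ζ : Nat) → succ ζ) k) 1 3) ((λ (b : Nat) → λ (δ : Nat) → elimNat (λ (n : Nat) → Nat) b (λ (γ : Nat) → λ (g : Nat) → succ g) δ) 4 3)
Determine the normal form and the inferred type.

resulting normal form:
  11
inferred type:
  Nat


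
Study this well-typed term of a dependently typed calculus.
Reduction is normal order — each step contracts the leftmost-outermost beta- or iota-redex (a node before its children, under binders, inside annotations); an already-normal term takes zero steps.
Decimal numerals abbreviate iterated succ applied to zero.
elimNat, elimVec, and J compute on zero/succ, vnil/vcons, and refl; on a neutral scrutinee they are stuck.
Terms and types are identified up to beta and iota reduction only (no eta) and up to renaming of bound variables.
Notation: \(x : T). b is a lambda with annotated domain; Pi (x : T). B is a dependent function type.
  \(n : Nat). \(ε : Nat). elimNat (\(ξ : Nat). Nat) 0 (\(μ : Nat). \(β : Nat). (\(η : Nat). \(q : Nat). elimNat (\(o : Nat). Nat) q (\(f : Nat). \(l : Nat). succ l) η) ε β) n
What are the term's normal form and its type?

resulting normal form:
  \(n : Nat). \(ε : Nat). elimNat (\(ξ : Nat). Nat) 0 (\(μ : Nat). \(β : Nat). elimNat (\(η : Nat). Nat) β (\(q : Nat). \(o : Nat). succ o) ε) n
the term's type:
  Pi (n : Nat). Pi (ε : Nat). Nat
observation: 2 normal-order steps separate the term from its normal form.


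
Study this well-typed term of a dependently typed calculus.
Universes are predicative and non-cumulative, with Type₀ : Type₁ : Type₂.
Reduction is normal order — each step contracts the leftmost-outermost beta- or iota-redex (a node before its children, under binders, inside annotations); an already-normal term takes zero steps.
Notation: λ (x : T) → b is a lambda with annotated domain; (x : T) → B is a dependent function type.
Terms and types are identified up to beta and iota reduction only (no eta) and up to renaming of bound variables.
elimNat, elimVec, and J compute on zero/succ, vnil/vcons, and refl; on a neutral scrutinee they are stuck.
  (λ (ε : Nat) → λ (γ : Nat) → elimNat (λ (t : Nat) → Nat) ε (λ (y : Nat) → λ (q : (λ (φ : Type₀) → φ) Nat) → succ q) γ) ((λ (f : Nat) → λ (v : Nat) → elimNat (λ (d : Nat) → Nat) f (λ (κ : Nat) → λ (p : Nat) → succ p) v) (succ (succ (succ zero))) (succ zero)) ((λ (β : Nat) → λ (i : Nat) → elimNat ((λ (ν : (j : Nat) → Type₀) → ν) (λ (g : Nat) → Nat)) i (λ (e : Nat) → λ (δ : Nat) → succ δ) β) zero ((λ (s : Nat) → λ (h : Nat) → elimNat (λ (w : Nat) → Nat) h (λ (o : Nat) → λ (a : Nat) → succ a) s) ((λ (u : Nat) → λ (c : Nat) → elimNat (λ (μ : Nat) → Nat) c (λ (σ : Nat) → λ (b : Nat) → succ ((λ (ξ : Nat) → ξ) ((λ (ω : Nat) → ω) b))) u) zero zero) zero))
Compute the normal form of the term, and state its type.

normal form:
  succ (succ (succ (succ zero)))
type:
  Nat
observation: 19 normal-order steps normalize the term, beginning with a beta-redex.


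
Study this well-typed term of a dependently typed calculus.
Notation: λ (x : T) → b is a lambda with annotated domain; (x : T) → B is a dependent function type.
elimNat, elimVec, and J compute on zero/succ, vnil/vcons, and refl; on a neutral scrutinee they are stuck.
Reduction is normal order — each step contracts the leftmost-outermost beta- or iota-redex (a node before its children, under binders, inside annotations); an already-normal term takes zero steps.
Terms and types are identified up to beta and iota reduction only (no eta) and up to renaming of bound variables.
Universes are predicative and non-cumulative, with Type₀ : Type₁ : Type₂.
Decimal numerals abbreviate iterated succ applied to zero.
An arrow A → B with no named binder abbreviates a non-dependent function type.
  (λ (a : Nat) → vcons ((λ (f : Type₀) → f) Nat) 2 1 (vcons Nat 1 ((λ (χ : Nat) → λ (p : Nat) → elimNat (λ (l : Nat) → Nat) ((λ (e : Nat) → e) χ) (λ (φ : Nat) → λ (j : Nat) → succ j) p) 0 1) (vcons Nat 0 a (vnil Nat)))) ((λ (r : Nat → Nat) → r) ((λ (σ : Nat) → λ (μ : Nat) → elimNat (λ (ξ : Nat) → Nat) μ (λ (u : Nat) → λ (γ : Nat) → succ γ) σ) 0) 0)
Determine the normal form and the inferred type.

resulting normal form:
  vcons Nat 2 1 (vcons Nat 1 1 (vcons Nat 0 0 (vnil Nat)))
inferred type:
  Vec Nat 3


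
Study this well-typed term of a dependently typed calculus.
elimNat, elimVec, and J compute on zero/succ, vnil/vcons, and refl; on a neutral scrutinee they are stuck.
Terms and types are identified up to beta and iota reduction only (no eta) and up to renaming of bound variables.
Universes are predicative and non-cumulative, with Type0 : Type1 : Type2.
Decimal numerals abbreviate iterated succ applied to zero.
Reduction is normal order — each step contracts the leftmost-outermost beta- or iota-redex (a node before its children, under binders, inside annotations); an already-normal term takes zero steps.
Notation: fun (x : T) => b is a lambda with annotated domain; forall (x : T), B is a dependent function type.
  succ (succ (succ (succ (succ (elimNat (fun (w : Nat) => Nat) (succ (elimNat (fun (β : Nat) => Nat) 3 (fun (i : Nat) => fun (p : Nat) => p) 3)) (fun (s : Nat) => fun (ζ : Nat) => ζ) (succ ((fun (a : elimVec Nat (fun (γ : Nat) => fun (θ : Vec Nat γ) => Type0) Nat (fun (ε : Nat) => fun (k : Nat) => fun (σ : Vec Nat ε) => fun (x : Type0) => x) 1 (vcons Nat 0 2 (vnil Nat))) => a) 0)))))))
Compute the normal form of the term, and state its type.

reduced normal form:
  9
the term's type:
  Nat
observation: 15 normal-order steps normalize the term, beginning with an elimNat iota-redex.


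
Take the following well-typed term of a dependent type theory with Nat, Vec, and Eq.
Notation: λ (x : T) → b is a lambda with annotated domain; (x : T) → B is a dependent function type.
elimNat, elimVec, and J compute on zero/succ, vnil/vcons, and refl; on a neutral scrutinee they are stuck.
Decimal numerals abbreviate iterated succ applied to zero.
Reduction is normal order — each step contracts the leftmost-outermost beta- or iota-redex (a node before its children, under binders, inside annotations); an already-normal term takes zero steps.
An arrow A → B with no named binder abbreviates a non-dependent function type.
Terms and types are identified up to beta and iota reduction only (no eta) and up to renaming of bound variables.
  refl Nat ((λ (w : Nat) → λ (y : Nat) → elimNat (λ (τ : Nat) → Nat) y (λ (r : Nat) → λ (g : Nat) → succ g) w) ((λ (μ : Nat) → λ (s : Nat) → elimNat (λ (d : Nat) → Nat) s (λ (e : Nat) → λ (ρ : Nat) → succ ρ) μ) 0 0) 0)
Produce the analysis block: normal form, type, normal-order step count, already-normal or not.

resulting normal form:
  refl Nat 0
inferred type:
  Eq Nat 0 0
normal-order step count: 6
term was already normal: no
first redex: a beta-redex


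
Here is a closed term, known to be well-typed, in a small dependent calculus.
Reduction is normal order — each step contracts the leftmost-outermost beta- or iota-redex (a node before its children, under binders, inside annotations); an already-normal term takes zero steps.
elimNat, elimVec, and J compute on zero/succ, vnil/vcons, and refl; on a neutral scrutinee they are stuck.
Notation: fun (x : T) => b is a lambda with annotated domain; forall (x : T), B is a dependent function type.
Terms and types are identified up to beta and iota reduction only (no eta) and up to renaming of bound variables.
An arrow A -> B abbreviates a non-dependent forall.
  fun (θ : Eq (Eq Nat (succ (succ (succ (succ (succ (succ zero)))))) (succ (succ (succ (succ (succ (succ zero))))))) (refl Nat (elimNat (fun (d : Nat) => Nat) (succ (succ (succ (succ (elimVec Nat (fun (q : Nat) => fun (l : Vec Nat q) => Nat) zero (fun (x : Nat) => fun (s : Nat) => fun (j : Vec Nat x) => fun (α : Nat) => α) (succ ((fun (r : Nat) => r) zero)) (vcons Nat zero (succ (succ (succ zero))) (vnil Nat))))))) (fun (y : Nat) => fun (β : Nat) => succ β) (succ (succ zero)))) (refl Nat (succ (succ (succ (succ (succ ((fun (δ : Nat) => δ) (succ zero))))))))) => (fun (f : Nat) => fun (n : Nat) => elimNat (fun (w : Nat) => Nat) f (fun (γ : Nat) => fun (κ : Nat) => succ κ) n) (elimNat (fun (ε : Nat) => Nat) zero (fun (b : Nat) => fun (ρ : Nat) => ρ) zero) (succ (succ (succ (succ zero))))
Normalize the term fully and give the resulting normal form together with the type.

normal form:
  fun (θ : Eq (Eq Nat (succ (succ (succ (succ (succ (succ zero)))))) (succ (succ (succ (succ (succ (succ zero))))))) (refl Nat (succ (succ (succ (succ (succ (succ zero))))))) (refl Nat (succ (succ (succ (succ (succ (succ zero)))))))) => succ (succ (succ (succ zero)))
type:
  Eq (Eq Nat (succ (succ (succ (succ (succ (succ zero)))))) (succ (succ (succ (succ (succ (succ zero))))))) (refl Nat (succ (succ (succ (succ (succ (succ zero))))))) (refl Nat (succ (succ (succ (succ (succ (succ zero))))))) -> Nat
observation: the term reaches its normal form after 30 normal-order steps.


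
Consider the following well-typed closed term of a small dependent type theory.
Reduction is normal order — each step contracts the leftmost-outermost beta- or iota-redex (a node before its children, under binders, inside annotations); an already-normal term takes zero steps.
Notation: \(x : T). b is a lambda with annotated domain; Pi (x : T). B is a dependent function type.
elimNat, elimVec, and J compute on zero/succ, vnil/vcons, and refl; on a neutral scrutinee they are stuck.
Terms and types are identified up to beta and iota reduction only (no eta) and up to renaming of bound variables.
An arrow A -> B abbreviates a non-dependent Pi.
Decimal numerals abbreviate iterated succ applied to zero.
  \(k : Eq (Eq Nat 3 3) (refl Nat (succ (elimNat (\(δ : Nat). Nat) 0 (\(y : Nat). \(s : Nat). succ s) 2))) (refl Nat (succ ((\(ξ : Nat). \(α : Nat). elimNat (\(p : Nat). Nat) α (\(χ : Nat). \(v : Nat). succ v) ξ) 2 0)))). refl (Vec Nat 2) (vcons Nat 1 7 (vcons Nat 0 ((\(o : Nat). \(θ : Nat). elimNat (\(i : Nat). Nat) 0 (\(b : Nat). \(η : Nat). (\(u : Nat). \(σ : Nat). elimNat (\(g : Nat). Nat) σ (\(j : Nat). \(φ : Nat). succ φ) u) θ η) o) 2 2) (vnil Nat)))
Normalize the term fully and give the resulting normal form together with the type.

resulting normal form:
  \(k : Eq (Eq Nat 3 3) (refl Nat 3) (refl Nat 3)). refl (Vec Nat 2) (vcons Nat 1 7 (vcons Nat 0 4 (vnil Nat)))
the term's type:
  Eq (Eq Nat 3 3) (refl Nat 3) (refl Nat 3) -> Eq (Vec Nat 2) (vcons Nat 1 7 (vcons Nat 0 4 (vnil Nat))) (vcons Nat 1 7 (vcons Nat 0 4 (vnil Nat)))
observation: reduction starts at an elimNat iota-redex, and 43 normal-order steps reach the normal form.


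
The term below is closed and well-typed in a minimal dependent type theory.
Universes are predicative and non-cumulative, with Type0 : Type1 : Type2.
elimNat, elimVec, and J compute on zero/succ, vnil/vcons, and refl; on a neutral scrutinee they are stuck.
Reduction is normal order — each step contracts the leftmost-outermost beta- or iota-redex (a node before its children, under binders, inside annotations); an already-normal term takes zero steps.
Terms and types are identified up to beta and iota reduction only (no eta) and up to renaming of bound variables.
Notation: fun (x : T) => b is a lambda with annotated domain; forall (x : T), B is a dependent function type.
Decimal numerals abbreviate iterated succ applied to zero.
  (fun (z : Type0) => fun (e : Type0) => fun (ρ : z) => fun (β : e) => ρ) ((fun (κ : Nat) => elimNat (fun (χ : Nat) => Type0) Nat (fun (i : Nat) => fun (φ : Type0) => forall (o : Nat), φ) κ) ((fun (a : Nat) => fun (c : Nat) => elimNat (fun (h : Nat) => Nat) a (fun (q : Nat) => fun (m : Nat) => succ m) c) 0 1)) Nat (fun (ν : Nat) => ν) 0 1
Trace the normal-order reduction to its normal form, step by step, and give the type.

normal-order reduction sequence:
  (fun (z : Type0) => fun (e : Type0) => fun (ρ : z) => fun (β : e) => ρ) ((fun (κ : Nat) => elimNat (fun (χ : Nat) => Type0) Nat (fun (i : Nat) => fun (φ : Type0) => forall (o : Nat), φ) κ) ((fun (a : Nat) => fun (c : Nat) => elimNat (fun (h : Nat) => Nat) a (fun (q : Nat) => fun (m : Nat) => succ m) c) 0 1)) Nat (fun (ν : Nat) => ν) 0 1
  ~> (fun (z : Type0) => fun (e : (fun (ρ : Nat) => elimNat (fun (β : Nat) => Type0) Nat (fun (κ : Nat) => fun (χ : Type0) => forall (i : Nat), χ) ρ) ((fun (φ : Nat) => fun (o : Nat) => elimNat (fun (a : Nat) => Nat) φ (fun (c : Nat) => fun (h : Nat) => succ h) o) 0 1)) => fun (q : z) => e) Nat (fun (m : Nat) => m) 0 1
  ~> (fun (z : (fun (e : Nat) => elimNat (fun (ρ : Nat) => Type0) Nat (fun (β : Nat) => fun (κ : Type0) => forall (χ : Nat), κ) e) ((fun (i : Nat) => fun (φ : Nat) => elimNat (fun (o : Nat) => Nat) i (fun (a : Nat) => fun (c : Nat) => succ c) φ) 0 1)) => fun (h : Nat) => z) (fun (q : Nat) => q) 0 1
  ~> (fun (z : Nat) => fun (e : Nat) => e) 0 1
  ~> (fun (z : Nat) => z) 1
  ~> 1
inferred type:
  Nat


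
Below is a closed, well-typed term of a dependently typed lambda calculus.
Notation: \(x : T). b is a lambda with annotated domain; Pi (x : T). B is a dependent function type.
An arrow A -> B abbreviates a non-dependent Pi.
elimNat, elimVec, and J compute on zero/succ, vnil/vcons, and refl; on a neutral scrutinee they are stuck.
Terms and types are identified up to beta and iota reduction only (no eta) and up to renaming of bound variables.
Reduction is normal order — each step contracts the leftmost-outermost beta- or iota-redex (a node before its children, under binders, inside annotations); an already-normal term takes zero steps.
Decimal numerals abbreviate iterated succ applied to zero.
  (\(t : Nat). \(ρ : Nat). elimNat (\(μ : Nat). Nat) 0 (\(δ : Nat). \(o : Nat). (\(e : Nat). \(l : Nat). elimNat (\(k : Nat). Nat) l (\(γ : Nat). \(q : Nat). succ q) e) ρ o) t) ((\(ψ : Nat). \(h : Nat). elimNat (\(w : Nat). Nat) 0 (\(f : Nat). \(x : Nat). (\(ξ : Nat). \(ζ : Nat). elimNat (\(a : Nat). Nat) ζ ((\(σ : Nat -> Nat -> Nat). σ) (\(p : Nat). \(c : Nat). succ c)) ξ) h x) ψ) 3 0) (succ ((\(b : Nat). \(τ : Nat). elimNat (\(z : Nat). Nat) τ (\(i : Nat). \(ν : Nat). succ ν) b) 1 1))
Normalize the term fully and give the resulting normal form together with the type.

reduced normal form:
  0
type:
  Nat
observation: normalization takes exactly 42 steps under the normal-order strategy.


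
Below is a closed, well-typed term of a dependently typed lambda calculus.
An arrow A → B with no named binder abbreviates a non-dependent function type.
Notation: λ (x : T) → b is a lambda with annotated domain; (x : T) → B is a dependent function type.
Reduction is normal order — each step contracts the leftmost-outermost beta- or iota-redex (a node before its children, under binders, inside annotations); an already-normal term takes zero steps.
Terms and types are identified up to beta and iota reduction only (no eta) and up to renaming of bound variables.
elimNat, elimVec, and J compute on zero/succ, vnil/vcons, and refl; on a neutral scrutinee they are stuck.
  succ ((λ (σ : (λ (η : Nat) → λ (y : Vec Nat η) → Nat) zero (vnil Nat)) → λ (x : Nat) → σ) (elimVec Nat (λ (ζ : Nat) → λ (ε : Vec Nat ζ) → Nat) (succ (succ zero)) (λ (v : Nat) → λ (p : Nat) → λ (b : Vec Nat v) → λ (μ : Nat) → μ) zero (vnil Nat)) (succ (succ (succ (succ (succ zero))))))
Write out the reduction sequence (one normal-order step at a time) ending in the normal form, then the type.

reduction (normal order):
  succ ((λ (σ : (λ (η : Nat) → λ (y : Vec Nat η) → Nat) zero (vnil Nat)) → λ (x : Nat) → σ) (elimVec Nat (λ (ζ : Nat) → λ (ε : Vec Nat ζ) → Nat) (succ (succ zero)) (λ (v : Nat) → λ (p : Nat) → λ (b : Vec Nat v) → λ (μ : Nat) → μ) zero (vnil Nat)) (succ (succ (succ (succ (succ zero))))))
  ~> succ ((λ (σ : Nat) → elimVec Nat (λ (η : Nat) → λ (y : Vec Nat η) → Nat) (succ (succ zero)) (λ (x : Nat) → λ (ζ : Nat) → λ (ε : Vec Nat x) → λ (v : Nat) → v) zero (vnil Nat)) (succ (succ (succ (succ (succ zero))))))
  ~> succ (elimVec Nat (λ (σ : Nat) → λ (η : Vec Nat σ) → Nat) (succ (succ zero)) (λ (y : Nat) → λ (x : Nat) → λ (ζ : Vec Nat y) → λ (ε : Nat) → ε) zero (vnil Nat))
  ~> succ (succ (succ zero))
inferred type:
  Nat


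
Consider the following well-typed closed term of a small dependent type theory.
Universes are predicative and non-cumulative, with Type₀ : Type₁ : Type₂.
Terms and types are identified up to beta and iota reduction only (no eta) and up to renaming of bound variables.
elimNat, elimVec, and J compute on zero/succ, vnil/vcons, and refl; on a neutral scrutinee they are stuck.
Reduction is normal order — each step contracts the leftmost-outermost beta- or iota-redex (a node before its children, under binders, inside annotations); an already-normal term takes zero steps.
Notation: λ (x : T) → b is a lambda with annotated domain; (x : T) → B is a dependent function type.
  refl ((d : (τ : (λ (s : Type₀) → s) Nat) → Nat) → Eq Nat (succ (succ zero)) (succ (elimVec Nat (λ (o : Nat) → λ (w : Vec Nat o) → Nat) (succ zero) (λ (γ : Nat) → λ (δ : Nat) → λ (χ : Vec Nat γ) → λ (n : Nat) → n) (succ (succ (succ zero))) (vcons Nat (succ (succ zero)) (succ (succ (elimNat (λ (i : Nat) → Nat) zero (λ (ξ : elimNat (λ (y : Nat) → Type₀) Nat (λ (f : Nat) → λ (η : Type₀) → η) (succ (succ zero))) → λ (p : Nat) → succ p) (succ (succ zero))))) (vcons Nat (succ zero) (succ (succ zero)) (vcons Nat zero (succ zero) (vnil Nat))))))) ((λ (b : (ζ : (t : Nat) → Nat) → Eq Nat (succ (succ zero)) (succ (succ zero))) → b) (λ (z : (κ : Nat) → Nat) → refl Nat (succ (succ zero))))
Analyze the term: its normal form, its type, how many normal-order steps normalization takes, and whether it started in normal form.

normal form:
  refl ((d : (τ : Nat) → Nat) → Eq Nat (succ (succ zero)) (succ (succ zero))) (λ (s : (o : Nat) → Nat) → refl Nat (succ (succ zero)))
inferred type:
  Eq ((d : (τ : Nat) → Nat) → Eq Nat (succ (succ zero)) (succ (succ zero))) (λ (s : (o : Nat) → Nat) → refl Nat (succ (succ zero))) (λ (w : (γ : Nat) → Nat) → refl Nat (succ (succ zero)))
reduction steps (normal order): 18
already normal: no
first redex: a beta-redex


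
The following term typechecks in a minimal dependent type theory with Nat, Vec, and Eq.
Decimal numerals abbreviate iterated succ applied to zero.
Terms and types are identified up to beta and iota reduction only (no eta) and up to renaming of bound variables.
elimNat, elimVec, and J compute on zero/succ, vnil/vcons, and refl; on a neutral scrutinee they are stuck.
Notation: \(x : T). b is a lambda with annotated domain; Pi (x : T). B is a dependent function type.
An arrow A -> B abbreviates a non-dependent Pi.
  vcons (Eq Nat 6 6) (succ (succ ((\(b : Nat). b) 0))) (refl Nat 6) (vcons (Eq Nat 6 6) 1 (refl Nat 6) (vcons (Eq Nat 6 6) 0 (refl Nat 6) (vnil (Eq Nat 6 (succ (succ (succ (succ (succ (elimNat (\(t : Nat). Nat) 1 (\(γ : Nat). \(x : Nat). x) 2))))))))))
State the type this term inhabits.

inferred type:
  Vec (Eq Nat 6 6) 3


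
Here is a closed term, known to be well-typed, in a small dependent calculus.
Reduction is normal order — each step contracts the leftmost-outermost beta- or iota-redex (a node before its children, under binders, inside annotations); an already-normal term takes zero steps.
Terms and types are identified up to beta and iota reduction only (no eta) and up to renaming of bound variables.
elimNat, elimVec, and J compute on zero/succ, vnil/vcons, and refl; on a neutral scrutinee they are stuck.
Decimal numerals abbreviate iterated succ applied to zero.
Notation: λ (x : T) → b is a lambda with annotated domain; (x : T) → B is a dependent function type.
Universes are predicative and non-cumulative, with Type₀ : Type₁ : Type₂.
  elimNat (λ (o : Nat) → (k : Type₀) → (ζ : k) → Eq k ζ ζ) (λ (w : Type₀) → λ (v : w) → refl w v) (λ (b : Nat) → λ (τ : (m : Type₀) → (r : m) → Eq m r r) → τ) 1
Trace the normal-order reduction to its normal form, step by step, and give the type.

normal-order reduction:
  elimNat (λ (o : Nat) → (k : Type₀) → (ζ : k) → Eq k ζ ζ) (λ (w : Type₀) → λ (v : w) → refl w v) (λ (b : Nat) → λ (τ : (m : Type₀) → (r : m) → Eq m r r) → τ) 1
  ~> (λ (o : Nat) → λ (k : (ζ : Type₀) → (w : ζ) → Eq ζ w w) → k) 0 (elimNat (λ (v : Nat) → (b : Type₀) → (τ : b) → Eq b τ τ) (λ (m : Type₀) → λ (r : m) → refl m r) (λ (ν : Nat) → λ (β : (η : Type₀) → (l : η) → Eq η l l) → β) 0)
  ~> (λ (o : (k : Type₀) → (ζ : k) → Eq k ζ ζ) → o) (elimNat (λ (w : Nat) → (v : Type₀) → (b : v) → Eq v b b) (λ (τ : Type₀) → λ (m : τ) → refl τ m) (λ (r : Nat) → λ (ν : (β : Type₀) → (η : β) → Eq β η η) → ν) 0)
  ~> elimNat (λ (o : Nat) → (k : Type₀) → (ζ : k) → Eq k ζ ζ) (λ (w : Type₀) → λ (v : w) → refl w v) (λ (b : Nat) → λ (τ : (m : Type₀) → (r : m) → Eq m r r) → τ) 0
  ~> λ (o : Type₀) → λ (k : o) → refl o k
the term's type:
  (o : Type₀) → (k : o) → Eq o k k


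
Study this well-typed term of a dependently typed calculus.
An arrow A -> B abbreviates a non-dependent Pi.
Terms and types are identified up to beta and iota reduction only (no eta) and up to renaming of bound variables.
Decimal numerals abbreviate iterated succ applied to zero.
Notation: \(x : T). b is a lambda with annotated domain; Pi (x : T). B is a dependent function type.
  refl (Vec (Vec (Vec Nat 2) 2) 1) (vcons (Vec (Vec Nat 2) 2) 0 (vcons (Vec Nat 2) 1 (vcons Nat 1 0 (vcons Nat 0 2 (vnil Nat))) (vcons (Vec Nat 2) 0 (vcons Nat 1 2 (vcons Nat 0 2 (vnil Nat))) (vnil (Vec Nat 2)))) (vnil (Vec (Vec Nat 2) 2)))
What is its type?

the term's type:
  Eq (Vec (Vec (Vec Nat 2) 2) 1) (vcons (Vec (Vec Nat 2) 2) 0 (vcons (Vec Nat 2) 1 (vcons Nat 1 0 (vcons Nat 0 2 (vnil Nat))) (vcons (Vec Nat 2) 0 (vcons Nat 1 2 (vcons Nat 0 2 (vnil Nat))) (vnil (Vec Nat 2)))) (vnil (Vec (Vec Nat 2) 2))) (vcons (Vec (Vec Nat 2) 2) 0 (vcons (Vec Nat 2) 1 (vcons Nat 1 0 (vcons Nat 0 2 (vnil Nat))) (vcons (Vec Nat 2) 0 (vcons Nat 1 2 (vcons Nat 0 2 (vnil Nat))) (vnil (Vec Nat 2)))) (vnil (Vec (Vec Nat 2) 2)))


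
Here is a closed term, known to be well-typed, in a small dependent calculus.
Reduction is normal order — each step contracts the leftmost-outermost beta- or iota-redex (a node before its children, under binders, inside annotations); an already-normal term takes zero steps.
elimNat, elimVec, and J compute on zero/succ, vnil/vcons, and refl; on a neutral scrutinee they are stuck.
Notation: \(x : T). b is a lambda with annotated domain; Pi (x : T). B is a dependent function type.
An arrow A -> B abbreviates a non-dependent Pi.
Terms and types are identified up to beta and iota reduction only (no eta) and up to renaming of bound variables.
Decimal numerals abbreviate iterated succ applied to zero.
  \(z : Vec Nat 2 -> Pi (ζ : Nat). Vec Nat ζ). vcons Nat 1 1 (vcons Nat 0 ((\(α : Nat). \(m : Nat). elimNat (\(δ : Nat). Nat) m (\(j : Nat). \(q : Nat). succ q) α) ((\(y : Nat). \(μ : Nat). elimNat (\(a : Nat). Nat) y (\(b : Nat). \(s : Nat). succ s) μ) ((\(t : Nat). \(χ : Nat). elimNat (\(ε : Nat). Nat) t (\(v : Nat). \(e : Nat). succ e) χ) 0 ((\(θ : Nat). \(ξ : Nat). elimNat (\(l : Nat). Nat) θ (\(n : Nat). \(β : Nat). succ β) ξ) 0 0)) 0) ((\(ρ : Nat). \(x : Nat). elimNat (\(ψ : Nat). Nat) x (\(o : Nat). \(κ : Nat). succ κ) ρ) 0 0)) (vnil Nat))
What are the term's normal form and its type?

reduced normal form:
  \(z : Vec Nat 2 -> Pi (ζ : Nat). Vec Nat ζ). vcons Nat 1 1 (vcons Nat 0 0 (vnil Nat))
the term's type:
  (Vec Nat 2 -> Pi (z : Nat). Vec Nat z) -> Vec Nat 2
observation: 15 normal-order steps normalize the term, beginning with a beta-redex.


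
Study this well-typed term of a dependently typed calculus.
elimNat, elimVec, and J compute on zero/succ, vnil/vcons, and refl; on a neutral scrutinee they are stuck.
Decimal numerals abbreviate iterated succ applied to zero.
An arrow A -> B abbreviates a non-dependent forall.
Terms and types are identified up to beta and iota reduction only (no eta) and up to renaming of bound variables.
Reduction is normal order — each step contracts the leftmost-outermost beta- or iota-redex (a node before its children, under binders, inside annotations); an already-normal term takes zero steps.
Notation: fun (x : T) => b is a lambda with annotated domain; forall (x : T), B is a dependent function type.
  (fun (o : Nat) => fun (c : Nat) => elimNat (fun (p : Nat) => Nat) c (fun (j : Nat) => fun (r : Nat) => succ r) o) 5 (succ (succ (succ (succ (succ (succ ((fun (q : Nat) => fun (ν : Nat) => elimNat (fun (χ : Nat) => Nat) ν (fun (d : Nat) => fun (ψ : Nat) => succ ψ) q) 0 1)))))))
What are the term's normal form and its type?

reduced normal form:
  12
inferred type:
  Nat
observation: the first redex contracted is a beta-redex; the normal form is reached in 21 normal-order steps.


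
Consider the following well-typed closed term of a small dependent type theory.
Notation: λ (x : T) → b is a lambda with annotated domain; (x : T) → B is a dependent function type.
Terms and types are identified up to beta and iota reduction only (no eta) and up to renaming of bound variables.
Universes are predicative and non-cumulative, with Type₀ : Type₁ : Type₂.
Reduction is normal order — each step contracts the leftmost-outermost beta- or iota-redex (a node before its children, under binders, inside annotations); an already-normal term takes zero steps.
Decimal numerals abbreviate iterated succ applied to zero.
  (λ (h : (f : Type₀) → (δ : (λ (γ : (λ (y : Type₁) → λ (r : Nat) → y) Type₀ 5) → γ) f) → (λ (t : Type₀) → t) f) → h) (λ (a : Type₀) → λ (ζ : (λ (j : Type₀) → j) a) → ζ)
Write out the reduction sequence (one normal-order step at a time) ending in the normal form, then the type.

normal-order reduction sequence:
  (λ (h : (f : Type₀) → (δ : (λ (γ : (λ (y : Type₁) → λ (r : Nat) → y) Type₀ 5) → γ) f) → (λ (t : Type₀) → t) f) → h) (λ (a : Type₀) → λ (ζ : (λ (j : Type₀) → j) a) → ζ)
  ~> λ (h : Type₀) → λ (f : (λ (δ : Type₀) → δ) h) → f
  ~> λ (h : Type₀) → λ (f : h) → f
type:
  (h : Type₀) → (f : h) → h


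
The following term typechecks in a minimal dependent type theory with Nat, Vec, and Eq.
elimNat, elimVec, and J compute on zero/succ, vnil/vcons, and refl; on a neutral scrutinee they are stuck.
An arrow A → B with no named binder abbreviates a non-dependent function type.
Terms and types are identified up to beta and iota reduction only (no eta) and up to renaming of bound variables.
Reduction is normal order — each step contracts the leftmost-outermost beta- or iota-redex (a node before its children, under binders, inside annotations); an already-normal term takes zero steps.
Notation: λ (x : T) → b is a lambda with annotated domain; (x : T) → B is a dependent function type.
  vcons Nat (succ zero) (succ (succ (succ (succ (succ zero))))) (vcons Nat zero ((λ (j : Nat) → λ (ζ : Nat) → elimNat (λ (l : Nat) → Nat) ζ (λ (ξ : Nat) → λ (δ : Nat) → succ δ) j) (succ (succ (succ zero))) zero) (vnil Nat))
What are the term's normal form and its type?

reduced normal form:
  vcons Nat (succ zero) (succ (succ (succ (succ (succ zero))))) (vcons Nat zero (succ (succ (succ zero))) (vnil Nat))
the term's type:
  Vec Nat (succ (succ zero))


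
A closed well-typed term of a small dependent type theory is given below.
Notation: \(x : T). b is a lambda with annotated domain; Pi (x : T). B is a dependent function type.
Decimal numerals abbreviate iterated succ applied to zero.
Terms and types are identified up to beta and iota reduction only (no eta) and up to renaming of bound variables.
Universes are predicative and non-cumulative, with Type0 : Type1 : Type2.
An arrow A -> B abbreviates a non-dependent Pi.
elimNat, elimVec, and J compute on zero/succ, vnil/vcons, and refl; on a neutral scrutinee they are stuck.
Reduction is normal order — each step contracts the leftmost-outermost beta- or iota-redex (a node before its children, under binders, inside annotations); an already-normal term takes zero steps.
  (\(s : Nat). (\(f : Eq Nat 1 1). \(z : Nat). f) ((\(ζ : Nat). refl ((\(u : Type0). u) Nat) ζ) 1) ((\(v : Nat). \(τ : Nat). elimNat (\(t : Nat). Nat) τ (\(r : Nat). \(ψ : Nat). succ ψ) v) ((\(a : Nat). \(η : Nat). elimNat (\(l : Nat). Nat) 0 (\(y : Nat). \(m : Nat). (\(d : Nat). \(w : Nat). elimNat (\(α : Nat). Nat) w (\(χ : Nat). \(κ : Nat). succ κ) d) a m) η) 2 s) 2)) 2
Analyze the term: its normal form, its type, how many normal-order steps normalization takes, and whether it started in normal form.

resulting normal form:
  refl Nat 1
inferred type:
  Eq Nat 1 1
normal-order step count: 5
started in normal form: no
first redex: a beta-redex


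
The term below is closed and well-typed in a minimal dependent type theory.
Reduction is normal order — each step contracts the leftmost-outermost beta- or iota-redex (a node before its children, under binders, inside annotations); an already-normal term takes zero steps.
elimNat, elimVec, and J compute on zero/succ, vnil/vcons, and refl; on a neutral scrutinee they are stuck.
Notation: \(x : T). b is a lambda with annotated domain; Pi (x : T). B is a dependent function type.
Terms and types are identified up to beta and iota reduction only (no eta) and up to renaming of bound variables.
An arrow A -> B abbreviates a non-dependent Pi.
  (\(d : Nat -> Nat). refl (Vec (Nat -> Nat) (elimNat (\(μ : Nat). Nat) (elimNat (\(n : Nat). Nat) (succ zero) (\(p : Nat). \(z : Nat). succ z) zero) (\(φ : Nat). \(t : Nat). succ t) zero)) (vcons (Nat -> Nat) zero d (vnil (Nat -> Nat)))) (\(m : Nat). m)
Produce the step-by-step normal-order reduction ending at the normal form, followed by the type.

reduction (normal order):
  (\(d : Nat -> Nat). refl (Vec (Nat -> Nat) (elimNat (\(μ : Nat). Nat) (elimNat (\(n : Nat). Nat) (succ zero) (\(p : Nat). \(z : Nat). succ z) zero) (\(φ : Nat). \(t : Nat). succ t) zero)) (vcons (Nat -> Nat) zero d (vnil (Nat -> Nat)))) (\(m : Nat). m)
  ~> refl (Vec (Nat -> Nat) (elimNat (\(d : Nat). Nat) (elimNat (\(μ : Nat). Nat) (succ zero) (\(n : Nat). \(p : Nat). succ p) zero) (\(z : Nat). \(φ : Nat). succ φ) zero)) (vcons (Nat -> Nat) zero (\(t : Nat). t) (vnil (Nat -> Nat)))
  ~> refl (Vec (Nat -> Nat) (elimNat (\(d : Nat). Nat) (succ zero) (\(μ : Nat). \(n : Nat). succ n) zero)) (vcons (Nat -> Nat) zero (\(p : Nat). p) (vnil (Nat -> Nat)))
  ~> refl (Vec (Nat -> Nat) (succ zero)) (vcons (Nat -> Nat) zero (\(d : Nat). d) (vnil (Nat -> Nat)))
inferred type:
  Eq (Vec (Nat -> Nat) (succ zero)) (vcons (Nat -> Nat) zero (\(d : Nat). d) (vnil (Nat -> Nat))) (vcons (Nat -> Nat) zero (\(μ : Nat). μ) (vnil (Nat -> Nat)))


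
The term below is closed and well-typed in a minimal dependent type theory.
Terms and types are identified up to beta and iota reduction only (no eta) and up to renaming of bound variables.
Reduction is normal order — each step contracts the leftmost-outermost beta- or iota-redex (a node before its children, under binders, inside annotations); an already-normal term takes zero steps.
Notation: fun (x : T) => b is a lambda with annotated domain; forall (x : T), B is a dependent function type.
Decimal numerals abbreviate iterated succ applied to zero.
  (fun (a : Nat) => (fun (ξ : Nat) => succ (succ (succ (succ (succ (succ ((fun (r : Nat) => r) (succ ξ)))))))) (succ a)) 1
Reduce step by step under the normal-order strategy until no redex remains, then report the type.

normal-order reduction:
  (fun (a : Nat) => (fun (ξ : Nat) => succ (succ (succ (succ (succ (succ ((fun (r : Nat) => r) (succ ξ)))))))) (succ a)) 1
  ~> (fun (a : Nat) => succ (succ (succ (succ (succ (succ ((fun (ξ : Nat) => ξ) (succ a)))))))) 2
  ~> succ (succ (succ (succ (succ (succ ((fun (a : Nat) => a) 3))))))
  ~> 9
the term's type:
  Nat


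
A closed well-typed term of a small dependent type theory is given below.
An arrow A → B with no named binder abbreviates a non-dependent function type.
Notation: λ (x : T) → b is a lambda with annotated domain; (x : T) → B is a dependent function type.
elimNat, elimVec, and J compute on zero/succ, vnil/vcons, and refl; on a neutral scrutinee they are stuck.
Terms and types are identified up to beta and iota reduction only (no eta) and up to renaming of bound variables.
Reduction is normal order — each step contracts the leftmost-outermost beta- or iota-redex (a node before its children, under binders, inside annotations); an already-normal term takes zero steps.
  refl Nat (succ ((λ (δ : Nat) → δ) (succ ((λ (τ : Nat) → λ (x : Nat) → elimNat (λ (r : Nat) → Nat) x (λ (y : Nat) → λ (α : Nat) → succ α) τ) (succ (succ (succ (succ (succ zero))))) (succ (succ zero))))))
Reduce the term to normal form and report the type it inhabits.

resulting normal form:
  refl Nat (succ (succ (succ (succ (succ (succ (succ (succ (succ zero)))))))))
type:
  Eq Nat (succ (succ (succ (succ (succ (succ (succ (succ (succ zero))))))))) (succ (succ (succ (succ (succ (succ (succ (succ (succ zero)))))))))
observation: 19 normal-order steps normalize the term, beginning with a beta-redex.


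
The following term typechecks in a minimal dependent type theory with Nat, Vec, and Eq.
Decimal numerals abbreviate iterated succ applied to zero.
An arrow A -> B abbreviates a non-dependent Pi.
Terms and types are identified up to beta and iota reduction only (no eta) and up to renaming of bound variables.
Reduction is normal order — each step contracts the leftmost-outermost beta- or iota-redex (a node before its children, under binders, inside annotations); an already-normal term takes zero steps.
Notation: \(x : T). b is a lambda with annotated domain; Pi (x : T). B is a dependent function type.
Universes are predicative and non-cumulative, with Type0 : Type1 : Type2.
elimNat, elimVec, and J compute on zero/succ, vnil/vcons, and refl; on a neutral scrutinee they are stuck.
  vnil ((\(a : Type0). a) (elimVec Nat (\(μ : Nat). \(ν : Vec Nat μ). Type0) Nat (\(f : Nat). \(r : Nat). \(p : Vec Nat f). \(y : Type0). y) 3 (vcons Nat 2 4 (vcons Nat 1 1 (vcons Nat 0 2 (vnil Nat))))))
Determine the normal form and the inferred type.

resulting normal form:
  vnil Nat
type:
  Vec Nat 0
observation: 17 normal-order steps separate the term from its normal form.


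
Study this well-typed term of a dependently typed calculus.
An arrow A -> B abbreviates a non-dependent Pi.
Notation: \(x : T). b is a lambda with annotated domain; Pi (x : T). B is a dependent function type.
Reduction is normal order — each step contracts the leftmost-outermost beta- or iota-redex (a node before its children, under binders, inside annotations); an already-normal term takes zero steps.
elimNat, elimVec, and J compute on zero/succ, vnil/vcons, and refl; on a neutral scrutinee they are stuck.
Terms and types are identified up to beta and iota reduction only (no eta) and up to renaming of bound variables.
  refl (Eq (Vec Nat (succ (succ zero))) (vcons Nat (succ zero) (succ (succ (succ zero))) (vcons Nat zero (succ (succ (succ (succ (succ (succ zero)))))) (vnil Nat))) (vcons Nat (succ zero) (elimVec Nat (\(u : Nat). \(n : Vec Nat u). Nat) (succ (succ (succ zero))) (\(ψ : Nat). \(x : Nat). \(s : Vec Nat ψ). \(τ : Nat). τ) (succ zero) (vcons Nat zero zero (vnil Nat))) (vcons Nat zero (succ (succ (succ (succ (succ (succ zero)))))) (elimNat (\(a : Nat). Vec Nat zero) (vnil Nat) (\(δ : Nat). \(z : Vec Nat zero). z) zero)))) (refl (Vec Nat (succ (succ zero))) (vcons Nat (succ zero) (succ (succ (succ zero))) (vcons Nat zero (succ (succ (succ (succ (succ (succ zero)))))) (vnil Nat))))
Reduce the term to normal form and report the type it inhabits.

resulting normal form:
  refl (Eq (Vec Nat (succ (succ zero))) (vcons Nat (succ zero) (succ (succ (succ zero))) (vcons Nat zero (succ (succ (succ (succ (succ (succ zero)))))) (vnil Nat))) (vcons Nat (succ zero) (succ (succ (succ zero))) (vcons Nat zero (succ (succ (succ (succ (succ (succ zero)))))) (vnil Nat)))) (refl (Vec Nat (succ (succ zero))) (vcons Nat (succ zero) (succ (succ (succ zero))) (vcons Nat zero (succ (succ (succ (succ (succ (succ zero)))))) (vnil Nat))))
inferred type:
  Eq (Eq (Vec Nat (succ (succ zero))) (vcons Nat (succ zero) (succ (succ (succ zero))) (vcons Nat zero (succ (succ (succ (succ (succ (succ zero)))))) (vnil Nat))) (vcons Nat (succ zero) (succ (succ (succ zero))) (vcons Nat zero (succ (succ (succ (succ (succ (succ zero)))))) (vnil Nat)))) (refl (Vec Nat (succ (succ zero))) (vcons Nat (succ zero) (succ (succ (succ zero))) (vcons Nat zero (succ (succ (succ (succ (succ (succ zero)))))) (vnil Nat)))) (refl (Vec Nat (succ (succ zero))) (vcons Nat (succ zero) (succ (succ (succ zero))) (vcons Nat zero (succ (succ (succ (succ (succ (succ zero)))))) (vnil Nat))))
observation: the first redex contracted is an elimVec iota-redex; the normal form is reached in 7 normal-order steps.


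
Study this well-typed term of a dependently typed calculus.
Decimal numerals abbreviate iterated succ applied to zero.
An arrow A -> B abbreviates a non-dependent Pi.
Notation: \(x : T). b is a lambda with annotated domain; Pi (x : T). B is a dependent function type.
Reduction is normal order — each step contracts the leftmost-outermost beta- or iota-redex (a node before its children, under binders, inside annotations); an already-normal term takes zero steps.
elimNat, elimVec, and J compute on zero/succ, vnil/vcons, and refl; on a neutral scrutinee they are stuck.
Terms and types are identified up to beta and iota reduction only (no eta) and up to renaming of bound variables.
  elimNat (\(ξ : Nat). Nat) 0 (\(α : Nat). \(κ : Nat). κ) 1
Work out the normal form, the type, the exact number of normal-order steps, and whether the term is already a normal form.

normal form:
  0
the term's type:
  Nat
reduction steps (normal order): 4
already normal: no
first redex: an elimNat iota-redex
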